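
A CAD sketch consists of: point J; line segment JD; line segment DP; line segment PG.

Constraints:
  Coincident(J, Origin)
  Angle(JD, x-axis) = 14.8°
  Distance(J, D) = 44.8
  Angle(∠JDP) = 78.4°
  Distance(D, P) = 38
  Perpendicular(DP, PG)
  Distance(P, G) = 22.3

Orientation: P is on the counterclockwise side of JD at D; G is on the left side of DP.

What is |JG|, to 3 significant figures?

36.1

∠JDP = 78.4°, so DP runs at 14.8° + (180° − 78.4°) = 116° from the x-axis; with |DP| = 38.0, P = D + 38.0·(cos 116°, sin 116°) = (26.4, 45.5). The perpendicularity gives PG at right angles to DP; with |PG| = 22.3 on the left of DP, G = P + 22.3·(-0.896, -0.445) = (6.44, 35.6). Then |JG| = |G − J| = 36.1.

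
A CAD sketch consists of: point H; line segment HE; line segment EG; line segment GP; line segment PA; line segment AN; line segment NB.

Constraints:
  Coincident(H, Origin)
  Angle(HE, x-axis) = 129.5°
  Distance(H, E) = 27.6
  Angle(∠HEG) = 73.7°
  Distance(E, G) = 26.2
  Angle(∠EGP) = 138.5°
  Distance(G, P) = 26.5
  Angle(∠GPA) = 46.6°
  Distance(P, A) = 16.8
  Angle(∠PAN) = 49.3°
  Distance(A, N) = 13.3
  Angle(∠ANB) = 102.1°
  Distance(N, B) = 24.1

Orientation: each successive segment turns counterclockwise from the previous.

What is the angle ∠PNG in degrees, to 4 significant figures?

171.2°

∠GPA = 46.6° gives PA at 50.70° from the x-axis; with |PA| = 16.8, A = (-18.27, -13.66). ∠PAN = 49.3° gives AN at -178.6° from the x-axis; with |AN| = 13.3, N = (-31.57, -13.98). Then cos ∠PNG = NP·NG / (|NP||NG|), giving 171.2°.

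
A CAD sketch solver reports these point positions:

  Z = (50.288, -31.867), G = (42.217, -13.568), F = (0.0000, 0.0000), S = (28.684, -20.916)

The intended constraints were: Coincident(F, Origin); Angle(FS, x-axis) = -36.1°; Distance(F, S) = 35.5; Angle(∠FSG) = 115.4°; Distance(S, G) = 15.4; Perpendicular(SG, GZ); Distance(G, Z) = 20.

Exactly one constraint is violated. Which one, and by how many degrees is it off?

Perpendicular(SG, GZ) — off by 4.70°.

F = (0.00, 0.00) ✓; FS at -36.10° ✓; |FS| = 35.50 ✓; ∠FSG = 115.4° ✓; |SG| = 15.40 ✓; ∠(SG, GZ) = 94.70° ✗; |GZ| = 20.00 ✓.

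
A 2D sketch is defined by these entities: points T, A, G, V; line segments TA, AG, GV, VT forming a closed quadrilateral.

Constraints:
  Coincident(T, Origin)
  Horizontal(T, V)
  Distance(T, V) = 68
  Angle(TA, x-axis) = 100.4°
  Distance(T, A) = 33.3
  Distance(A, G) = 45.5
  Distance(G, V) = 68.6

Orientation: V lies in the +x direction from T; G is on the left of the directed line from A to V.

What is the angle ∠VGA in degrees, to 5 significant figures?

87.927°

Checks: |AG| = 45.50 ✓; |GV| = 68.60 ✓.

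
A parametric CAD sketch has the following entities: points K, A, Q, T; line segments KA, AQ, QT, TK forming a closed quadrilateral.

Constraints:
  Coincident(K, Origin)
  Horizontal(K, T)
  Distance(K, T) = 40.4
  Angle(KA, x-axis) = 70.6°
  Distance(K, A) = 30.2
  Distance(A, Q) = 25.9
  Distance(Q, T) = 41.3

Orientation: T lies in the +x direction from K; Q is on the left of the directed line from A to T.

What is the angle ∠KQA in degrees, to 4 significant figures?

23.05°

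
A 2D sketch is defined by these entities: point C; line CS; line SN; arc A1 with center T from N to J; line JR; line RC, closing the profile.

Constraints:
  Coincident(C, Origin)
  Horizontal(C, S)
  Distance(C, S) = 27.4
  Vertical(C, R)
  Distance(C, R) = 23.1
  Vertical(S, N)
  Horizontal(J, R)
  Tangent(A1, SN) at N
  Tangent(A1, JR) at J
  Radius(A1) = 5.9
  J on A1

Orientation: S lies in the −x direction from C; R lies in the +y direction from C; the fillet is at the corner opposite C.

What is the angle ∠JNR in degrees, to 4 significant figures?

32.85°

C is at the origin; CS is horizontal with |CS| = 27.4 and S on the −x side, so S = (-27.40, 0.000). C and R share the same x with |CR| = 23.1 and R on the +y side, so R = (0.000, 23.10). The virtual corner opposite C is at (-27.40, 23.10). The tangent condition forces TN to be normal to SN and A1 meets JR tangentially, so TJ is at right angles to JR, with radius 5.9, so the center T sits 5.9 in from both sides at T = (-21.50, 17.20). That places the tangent points at N = (-27.40, 17.20) on SN and J = (-21.50, 23.10) on JR. Then cos ∠JNR = NJ·NR / (|NJ||NR|), giving 32.85°.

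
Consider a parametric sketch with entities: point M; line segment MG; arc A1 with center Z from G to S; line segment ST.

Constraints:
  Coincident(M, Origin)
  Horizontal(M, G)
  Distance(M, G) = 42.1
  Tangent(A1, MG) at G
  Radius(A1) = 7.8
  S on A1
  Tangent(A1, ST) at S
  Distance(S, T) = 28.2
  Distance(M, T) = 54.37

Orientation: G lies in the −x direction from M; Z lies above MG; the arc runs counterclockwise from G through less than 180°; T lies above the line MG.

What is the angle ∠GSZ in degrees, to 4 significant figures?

39.46°

M is at the origin; MG is horizontal with |MG| = 42.1 and G on the −x side, so G = (-42.10, 0.000). Since A1 is tangent to MG there, ZG ⟂ MG, so Z = G + (0, 7.8) = (-42.10, 7.800). Since ZS ⟂ ST (tangency), |ZT| = √(7.8² + 28.2²) = 29.26 regardless of where S sits on A1. So T lies on both circle(M, 54.37) and circle(Z, 29.26); the above-MG intersection is T = (-39.86, 36.97). S is the foot of the tangent from T: S = (-34.45, 9.299).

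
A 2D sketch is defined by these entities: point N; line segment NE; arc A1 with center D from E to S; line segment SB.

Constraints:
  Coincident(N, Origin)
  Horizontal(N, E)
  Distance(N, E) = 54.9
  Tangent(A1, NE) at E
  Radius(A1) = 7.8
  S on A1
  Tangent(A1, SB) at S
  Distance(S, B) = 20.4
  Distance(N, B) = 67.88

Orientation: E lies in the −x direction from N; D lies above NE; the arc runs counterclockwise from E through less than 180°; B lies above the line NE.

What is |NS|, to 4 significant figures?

50.43

Checks: |DS| = 7.800 ✓; ∠(DS, SB) = 90.00° ✓; |SB| = 20.40 ✓; |NB| = 67.88 ✓.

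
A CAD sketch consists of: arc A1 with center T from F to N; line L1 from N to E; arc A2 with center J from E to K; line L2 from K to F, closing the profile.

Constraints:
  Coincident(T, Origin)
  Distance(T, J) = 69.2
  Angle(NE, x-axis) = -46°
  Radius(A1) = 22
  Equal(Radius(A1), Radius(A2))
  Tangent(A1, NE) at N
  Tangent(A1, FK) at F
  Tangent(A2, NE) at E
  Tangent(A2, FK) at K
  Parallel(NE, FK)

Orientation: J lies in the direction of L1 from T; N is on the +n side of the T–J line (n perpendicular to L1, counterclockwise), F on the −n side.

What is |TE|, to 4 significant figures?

72.61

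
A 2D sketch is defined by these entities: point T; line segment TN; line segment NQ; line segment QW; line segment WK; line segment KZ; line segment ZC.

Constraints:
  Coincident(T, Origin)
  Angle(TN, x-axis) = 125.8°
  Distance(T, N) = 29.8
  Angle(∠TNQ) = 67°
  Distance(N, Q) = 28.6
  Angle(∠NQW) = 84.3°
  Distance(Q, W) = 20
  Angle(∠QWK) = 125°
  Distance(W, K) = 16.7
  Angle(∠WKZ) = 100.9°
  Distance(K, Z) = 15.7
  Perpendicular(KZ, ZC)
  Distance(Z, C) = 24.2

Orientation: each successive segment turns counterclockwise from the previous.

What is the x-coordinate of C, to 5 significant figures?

-27.604

∠WKZ = 100.9° gives KZ at 108.60° from the x-axis; with |KZ| = 15.7, Z = (-4.6683, 14.199). The perpendicularity gives ZC at right angles to KZ, so ZC runs at -161.40°; with |ZC| = 24.2, C = (-27.604, 6.4807). So C.x = -27.604.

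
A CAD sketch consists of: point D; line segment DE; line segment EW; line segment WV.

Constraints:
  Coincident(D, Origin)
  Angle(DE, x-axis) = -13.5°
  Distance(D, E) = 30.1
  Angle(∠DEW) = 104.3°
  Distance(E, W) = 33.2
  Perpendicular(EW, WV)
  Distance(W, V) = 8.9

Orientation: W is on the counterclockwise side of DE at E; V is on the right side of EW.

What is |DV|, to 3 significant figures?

55.7

D is at the origin; DE runs at -13.5° with length 30.1, so E = 30.1·(cos -13.5°, sin -13.5°) = (29.3, -7.03). ∠DEW = 104.3°, so EW runs at -13.5° + (180° − 104.3°) = 62.2° from the x-axis; with |EW| = 33.2, W = E + 33.2·(cos 62.2°, sin 62.2°) = (44.8, 22.3). EW ⟂ WV; with |WV| = 8.9 on the right of EW, V = W + 8.9·(0.885, -0.466) = (52.6, 18.2). Then |DV| = |V − D| = 55.7.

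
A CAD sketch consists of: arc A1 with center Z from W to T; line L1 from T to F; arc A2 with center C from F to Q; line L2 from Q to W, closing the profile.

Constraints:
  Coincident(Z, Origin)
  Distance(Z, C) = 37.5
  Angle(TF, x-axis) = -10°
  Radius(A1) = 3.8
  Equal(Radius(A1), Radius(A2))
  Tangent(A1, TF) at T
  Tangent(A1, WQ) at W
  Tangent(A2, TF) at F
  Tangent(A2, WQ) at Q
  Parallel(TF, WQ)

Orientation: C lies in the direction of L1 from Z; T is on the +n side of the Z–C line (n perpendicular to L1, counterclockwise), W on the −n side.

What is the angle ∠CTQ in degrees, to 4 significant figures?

5.671°

The slot axis is L1's direction at -10.0°, so u = (cos -10.0°, sin -10.0°) = (0.9848, -0.1736) and n = (−sin -10.0°, cos -10.0°) = (0.1736, 0.9848). Z is at the origin and C lies 37.5 along u from Z, so C = 37.5·u = (36.93, -6.512). Tangency of A1 to both parallel lines with radius 3.8 puts T and W at Z ± 3.8·n: T = (0.6599, 3.742), W = (-0.6599, -3.742). Equal radii place F and Q the same way about C: F = C + 3.8·n = (37.59, -2.770), Q = C − 3.8·n = (36.27, -10.25). Then cos ∠CTQ = TC·TQ / (|TC||TQ|), giving 5.671°.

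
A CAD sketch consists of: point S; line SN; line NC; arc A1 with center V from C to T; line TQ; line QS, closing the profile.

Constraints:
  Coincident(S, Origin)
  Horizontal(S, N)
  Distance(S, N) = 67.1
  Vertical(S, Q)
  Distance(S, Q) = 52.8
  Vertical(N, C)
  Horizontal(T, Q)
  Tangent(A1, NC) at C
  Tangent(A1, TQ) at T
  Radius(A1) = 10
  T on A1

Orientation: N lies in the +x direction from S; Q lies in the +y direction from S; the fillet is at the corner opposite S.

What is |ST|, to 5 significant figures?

77.770

The virtual corner opposite S is at (67.100, 52.800). A1 meets NC tangentially, so VC is at right angles to NC and A1 meets TQ tangentially, so VT is at right angles to TQ, with radius 10.0, so the center V sits 10.0 in from both sides at V = (57.100, 42.800). That places the tangent points at C = (67.100, 42.800) on NC and T = (57.100, 52.800) on TQ. Then |ST| = |T − S| = 77.770.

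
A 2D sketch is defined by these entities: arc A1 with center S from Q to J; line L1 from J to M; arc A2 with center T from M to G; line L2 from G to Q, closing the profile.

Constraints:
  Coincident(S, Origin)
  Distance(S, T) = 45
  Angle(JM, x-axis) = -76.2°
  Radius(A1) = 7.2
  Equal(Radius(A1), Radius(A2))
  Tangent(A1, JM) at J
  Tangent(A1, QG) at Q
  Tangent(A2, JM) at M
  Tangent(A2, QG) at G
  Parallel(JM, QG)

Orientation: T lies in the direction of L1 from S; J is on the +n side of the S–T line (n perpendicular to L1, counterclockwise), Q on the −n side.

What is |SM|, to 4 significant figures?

45.57

The slot axis is L1's direction at -76.2°, so u = (cos -76.2°, sin -76.2°) = (0.2385, -0.9711) and n = (−sin -76.2°, cos -76.2°) = (0.9711, 0.2385). S is at the origin and T lies 45.0 along u from S, so T = 45.0·u = (10.73, -43.70). Tangency of A1 to both parallel lines with radius 7.2 puts J and Q at S ± 7.2·n: J = (6.992, 1.717), Q = (-6.992, -1.717). Equal radii place M and G the same way about T: M = T + 7.2·n = (17.73, -41.98), G = T − 7.2·n = (3.742, -45.42). Then |SM| = |M − S| = 45.57.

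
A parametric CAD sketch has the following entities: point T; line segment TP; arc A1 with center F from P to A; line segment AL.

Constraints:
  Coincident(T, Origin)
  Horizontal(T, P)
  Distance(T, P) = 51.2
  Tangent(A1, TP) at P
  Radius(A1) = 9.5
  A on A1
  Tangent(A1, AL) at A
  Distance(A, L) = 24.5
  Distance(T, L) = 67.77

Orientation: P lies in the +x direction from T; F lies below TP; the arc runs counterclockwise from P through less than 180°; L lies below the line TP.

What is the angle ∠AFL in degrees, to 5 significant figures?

68.806°

T is at the origin; TP is horizontal with |TP| = 51.2 and P on the +x side, so P = (51.200, 0.0000). A1 meets TP tangentially, so FP is at right angles to TP, so F = P + (0, -9.5) = (51.200, -9.5000). Since FA ⟂ AL (tangency), |FL| = √(9.5² + 24.5²) = 26.277 regardless of where A sits on A1. So L lies on both circle(T, 67.77) and circle(F, 26.277); the below-TP intersection is L = (58.123, -34.849). A is the foot of the tangent from L: A = (43.560, -15.147).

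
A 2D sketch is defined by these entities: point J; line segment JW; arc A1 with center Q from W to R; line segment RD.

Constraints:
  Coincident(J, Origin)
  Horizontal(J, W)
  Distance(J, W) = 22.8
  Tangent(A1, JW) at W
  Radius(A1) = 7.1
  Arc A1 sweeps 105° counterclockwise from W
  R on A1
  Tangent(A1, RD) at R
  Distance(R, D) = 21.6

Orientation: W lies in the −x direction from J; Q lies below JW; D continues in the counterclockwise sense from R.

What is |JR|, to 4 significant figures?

30.98

J is at the origin; JW is horizontal with |JW| = 22.8 and W on the −x side, so W = (-22.80, 0.000). Since A1 is tangent to JW there, QW ⟂ JW, so Q = W + (0, -7.1) = (-22.80, -7.100). On A1, W sits at bearing 90° from Q; a 105° counterclockwise sweep puts R at bearing 195°, so R = Q + 7.1·(cos 195°, sin 195°) = (-29.66, -8.938). Then |JR| = |R − J| = 30.98.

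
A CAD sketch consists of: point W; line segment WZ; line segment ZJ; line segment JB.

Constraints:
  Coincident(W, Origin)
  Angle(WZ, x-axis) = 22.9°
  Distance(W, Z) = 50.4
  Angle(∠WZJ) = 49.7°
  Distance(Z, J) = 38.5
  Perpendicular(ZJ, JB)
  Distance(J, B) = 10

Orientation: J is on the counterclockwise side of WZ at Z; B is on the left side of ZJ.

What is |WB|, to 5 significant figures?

29.044

∠WZJ = 49.7°, so ZJ runs at 22.9° + (180° − 49.7°) = 153.20° from the x-axis; with |ZJ| = 38.5, J = Z + 38.5·(cos 153.20°, sin 153.20°) = (12.063, 36.971). ZJ is perpendicular to JB; with |JB| = 10.0 on the left of ZJ, B = J + 10.0·(-0.45088, -0.89259) = (7.5544, 28.045). Then |WB| = |B − W| = 29.044.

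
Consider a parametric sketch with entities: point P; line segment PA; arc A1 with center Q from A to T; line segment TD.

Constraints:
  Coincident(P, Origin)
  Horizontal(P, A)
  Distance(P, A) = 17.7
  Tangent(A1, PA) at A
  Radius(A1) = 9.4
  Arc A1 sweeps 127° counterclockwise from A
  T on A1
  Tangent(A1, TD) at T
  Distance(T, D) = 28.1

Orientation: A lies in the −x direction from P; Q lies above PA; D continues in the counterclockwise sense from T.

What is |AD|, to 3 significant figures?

38.7

On A1, A sits at bearing -90° from Q; a 127° counterclockwise sweep puts T at bearing 37°, so T = Q + 9.4·(cos 37°, sin 37°) = (-10.2, 15.1). The tangent condition forces QT to be normal to TD, so TD runs along (−sin 37°, cos 37°); with |TD| = 28.1, D = (-27.1, 37.5). Then |AD| = |D − A| = 38.7.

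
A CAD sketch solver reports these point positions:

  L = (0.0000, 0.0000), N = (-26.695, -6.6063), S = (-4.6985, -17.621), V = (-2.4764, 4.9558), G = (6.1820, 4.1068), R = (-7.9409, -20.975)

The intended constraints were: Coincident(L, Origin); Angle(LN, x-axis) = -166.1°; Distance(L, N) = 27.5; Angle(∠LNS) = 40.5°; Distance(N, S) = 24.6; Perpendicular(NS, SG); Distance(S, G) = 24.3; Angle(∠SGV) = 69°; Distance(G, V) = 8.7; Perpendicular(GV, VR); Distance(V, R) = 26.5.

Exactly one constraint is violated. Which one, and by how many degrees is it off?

Perpendicular(GV, VR) — off by 6.30°.

L = (0.00, 0.00) ✓; LN at -166.1° ✓; |LN| = 27.50 ✓; ∠LNS = 40.50° ✓; |NS| = 24.60 ✓; ∠(NS, SG) = 90.00° ✓; |SG| = 24.30 ✓; ∠SGV = 69.00° ✓; |GV| = 8.700 ✓; ∠(GV, VR) = 83.70° ✗; |VR| = 26.50 ✓.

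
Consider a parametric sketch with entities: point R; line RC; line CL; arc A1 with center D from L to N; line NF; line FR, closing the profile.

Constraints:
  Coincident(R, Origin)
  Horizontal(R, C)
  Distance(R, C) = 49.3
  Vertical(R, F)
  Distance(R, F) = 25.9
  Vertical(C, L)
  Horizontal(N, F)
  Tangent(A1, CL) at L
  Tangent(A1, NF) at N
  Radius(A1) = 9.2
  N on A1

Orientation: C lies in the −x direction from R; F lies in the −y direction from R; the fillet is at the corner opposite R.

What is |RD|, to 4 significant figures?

43.44

R is at the origin; R and C share the same y with |RC| = 49.3 and C on the −x side, so C = (-49.30, 0.000). R and F share the same x with |RF| = 25.9 and F on the −y side, so F = (0.000, -25.90). The virtual corner opposite R is at (-49.30, -25.90). Since A1 is tangent to CL there, DL ⟂ CL and the tangent condition forces DN to be normal to NF, with radius 9.2, so the center D sits 9.2 in from both sides at D = (-40.10, -16.70). Then |RD| = |D − R| = 43.44.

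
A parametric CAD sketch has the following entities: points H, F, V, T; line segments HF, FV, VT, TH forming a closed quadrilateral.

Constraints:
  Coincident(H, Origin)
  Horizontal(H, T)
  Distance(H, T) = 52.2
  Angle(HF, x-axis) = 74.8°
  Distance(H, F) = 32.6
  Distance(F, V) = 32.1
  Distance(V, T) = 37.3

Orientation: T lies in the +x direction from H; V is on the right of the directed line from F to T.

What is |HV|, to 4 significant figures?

14.90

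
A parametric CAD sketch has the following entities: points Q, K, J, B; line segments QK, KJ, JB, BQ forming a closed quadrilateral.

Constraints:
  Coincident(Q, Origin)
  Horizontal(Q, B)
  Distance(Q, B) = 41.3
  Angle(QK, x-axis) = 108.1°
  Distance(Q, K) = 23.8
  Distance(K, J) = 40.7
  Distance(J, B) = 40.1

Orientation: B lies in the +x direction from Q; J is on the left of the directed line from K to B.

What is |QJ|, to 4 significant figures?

48.86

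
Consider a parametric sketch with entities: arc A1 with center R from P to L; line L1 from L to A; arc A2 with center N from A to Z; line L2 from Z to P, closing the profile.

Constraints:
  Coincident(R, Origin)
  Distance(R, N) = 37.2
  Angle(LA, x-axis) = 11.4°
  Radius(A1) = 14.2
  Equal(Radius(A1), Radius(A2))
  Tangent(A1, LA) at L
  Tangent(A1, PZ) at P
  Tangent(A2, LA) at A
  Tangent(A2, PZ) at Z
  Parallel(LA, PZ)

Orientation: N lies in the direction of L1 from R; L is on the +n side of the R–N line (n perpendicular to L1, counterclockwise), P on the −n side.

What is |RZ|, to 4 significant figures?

39.82

The slot axis is L1's direction at 11.4°, so u = (cos 11.4°, sin 11.4°) = (0.9803, 0.1977) and n = (−sin 11.4°, cos 11.4°) = (-0.1977, 0.9803). R is at the origin and N lies 37.2 along u from R, so N = 37.2·u = (36.47, 7.353). Tangency of A1 to both parallel lines with radius 14.2 puts L and P at R ± 14.2·n: L = (-2.807, 13.92), P = (2.807, -13.92). Equal radii place A and Z the same way about N: A = N + 14.2·n = (33.66, 21.27), Z = N − 14.2·n = (39.27, -6.567). Then |RZ| = |Z − R| = 39.82.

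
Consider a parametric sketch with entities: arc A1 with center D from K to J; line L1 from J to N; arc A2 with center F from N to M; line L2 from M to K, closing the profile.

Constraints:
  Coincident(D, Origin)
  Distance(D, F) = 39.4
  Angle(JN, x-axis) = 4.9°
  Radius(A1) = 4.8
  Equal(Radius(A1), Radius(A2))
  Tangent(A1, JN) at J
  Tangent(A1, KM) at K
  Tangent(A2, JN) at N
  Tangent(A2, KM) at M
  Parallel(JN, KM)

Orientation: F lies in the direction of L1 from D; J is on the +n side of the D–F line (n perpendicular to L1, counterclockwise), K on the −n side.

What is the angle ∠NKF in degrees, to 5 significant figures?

6.7476°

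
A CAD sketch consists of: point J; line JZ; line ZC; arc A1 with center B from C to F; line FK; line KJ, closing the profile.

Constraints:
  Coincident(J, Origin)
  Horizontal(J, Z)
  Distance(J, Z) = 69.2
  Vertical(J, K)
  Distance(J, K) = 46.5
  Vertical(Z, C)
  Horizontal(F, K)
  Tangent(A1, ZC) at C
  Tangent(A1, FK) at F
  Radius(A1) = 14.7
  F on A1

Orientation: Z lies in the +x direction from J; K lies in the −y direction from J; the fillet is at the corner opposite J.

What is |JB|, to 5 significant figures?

63.099

J is at the origin; JZ is horizontal with |JZ| = 69.2 and Z on the +x side, so Z = (69.200, 0.0000). JK is vertical with |JK| = 46.5 and K on the −y side, so K = (0.0000, -46.500). The virtual corner opposite J is at (69.200, -46.500). The tangent condition forces BC to be normal to ZC and tangency of A1 to FK means the radius BF is perpendicular to FK, with radius 14.7, so the center B sits 14.7 in from both sides at B = (54.500, -31.800). Then |JB| = |B − J| = 63.099.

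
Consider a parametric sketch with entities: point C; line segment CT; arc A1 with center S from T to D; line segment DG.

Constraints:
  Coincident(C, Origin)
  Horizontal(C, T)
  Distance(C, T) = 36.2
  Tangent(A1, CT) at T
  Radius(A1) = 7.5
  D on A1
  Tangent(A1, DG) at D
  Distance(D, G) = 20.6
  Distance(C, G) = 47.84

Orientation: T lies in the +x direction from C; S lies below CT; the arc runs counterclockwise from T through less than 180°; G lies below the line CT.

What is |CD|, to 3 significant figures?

31.2

C is at the origin; CT is horizontal with |CT| = 36.2 and T on the +x side, so T = (36.2, 0.00). The tangent condition forces ST to be normal to CT, so S = T + (0, -7.5) = (36.2, -7.50). Since SD ⟂ DG (tangency), |SG| = √(7.5² + 20.6²) = 21.9 regardless of where D sits on A1. So G lies on both circle(C, 47.84) and circle(S, 21.9); the below-CT intersection is G = (37.8, -29.4). D is the foot of the tangent from G: D = (29.4, -10.6).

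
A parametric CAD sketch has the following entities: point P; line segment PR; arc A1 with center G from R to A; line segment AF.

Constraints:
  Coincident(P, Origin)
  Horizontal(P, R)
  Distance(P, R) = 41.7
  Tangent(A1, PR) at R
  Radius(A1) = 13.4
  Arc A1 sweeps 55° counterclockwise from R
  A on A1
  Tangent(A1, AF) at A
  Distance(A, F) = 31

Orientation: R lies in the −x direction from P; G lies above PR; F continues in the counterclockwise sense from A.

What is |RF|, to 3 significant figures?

42.4

P is at the origin; PR is horizontal with |PR| = 41.7 and R on the −x side, so R = (-41.7, 0.00). Since A1 is tangent to PR there, GR ⟂ PR, so G = R + (0, 13.4) = (-41.7, 13.4). On A1, R sits at bearing -90° from G; a 55° counterclockwise sweep puts A at bearing -35°, so A = G + 13.4·(cos -35°, sin -35°) = (-30.7, 5.71). The tangent condition forces GA to be normal to AF, so AF runs along (−sin -35°, cos -35°); with |AF| = 31.0, F = (-12.9, 31.1). Then |RF| = |F − R| = 42.4.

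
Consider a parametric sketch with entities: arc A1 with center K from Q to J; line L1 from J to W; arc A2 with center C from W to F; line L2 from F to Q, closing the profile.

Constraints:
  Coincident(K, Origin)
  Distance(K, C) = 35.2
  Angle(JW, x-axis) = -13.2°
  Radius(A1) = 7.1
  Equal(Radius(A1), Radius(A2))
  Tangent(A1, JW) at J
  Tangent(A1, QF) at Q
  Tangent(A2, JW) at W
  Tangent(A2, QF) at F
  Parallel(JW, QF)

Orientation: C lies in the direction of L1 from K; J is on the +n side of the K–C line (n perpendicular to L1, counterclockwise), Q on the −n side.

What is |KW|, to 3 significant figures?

35.9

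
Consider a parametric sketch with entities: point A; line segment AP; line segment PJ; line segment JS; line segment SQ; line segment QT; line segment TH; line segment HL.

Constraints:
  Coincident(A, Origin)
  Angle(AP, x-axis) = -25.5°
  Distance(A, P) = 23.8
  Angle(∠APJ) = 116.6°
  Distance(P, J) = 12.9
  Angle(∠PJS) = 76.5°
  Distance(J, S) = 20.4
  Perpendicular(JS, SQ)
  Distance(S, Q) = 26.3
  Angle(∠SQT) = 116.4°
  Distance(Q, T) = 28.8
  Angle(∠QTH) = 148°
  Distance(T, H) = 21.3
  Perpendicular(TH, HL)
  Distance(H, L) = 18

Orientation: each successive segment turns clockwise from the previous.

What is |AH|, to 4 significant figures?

56.13

A is at the origin; AP runs at -25.5° with length 23.8, so P = (21.48, -10.25). ∠APJ = 116.6° gives PJ at -88.90° from the x-axis; with |PJ| = 12.9, J = (21.73, -23.14). ∠PJS = 76.5° gives JS at 167.6° from the x-axis; with |JS| = 20.4, S = (1.805, -18.76). The perpendicularity gives SQ at right angles to JS, so SQ runs at 77.60°; with |SQ| = 26.3, Q = (7.453, 6.923). ∠SQT = 116.4° gives QT at 14.00° from the x-axis; with |QT| = 28.8, T = (35.40, 13.89). ∠QTH = 148.0° gives TH at -18.00° from the x-axis; with |TH| = 21.3, H = (55.65, 7.309). Then |AH| = |H − A| = 56.13.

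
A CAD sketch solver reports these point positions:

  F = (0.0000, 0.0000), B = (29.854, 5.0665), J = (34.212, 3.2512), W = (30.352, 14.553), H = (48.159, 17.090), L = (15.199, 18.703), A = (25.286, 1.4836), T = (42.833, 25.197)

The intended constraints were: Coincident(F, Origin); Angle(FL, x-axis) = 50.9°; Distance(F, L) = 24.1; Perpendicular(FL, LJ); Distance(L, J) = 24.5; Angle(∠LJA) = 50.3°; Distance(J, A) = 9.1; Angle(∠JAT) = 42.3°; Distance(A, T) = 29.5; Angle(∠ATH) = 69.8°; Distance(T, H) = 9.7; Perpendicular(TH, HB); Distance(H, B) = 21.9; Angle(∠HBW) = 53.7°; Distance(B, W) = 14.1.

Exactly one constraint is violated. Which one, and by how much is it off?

Distance(B, W) = 14.1 — off by 4.60.

F = (0.00, 0.00) ✓; FL at 50.90° ✓; |FL| = 24.10 ✓; ∠(FL, LJ) = 90.00° ✓; |LJ| = 24.50 ✓; ∠LJA = 50.30° ✓; |JA| = 9.099 ✓; ∠JAT = 42.30° ✓; |AT| = 29.50 ✓; ∠ATH = 69.80° ✓; |TH| = 9.700 ✓; ∠(TH, HB) = 90.00° ✓; |HB| = 21.90 ✓; ∠HBW = 53.70° ✓; |BW| = 9.500 ✗.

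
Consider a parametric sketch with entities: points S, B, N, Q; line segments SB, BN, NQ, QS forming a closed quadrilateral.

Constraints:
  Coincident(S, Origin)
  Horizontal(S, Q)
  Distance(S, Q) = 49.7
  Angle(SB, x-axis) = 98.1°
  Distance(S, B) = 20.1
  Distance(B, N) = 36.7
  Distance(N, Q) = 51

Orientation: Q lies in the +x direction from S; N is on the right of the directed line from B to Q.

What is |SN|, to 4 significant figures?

16.61

Checks: |BN| = 36.70 ✓; |NQ| = 51.00 ✓.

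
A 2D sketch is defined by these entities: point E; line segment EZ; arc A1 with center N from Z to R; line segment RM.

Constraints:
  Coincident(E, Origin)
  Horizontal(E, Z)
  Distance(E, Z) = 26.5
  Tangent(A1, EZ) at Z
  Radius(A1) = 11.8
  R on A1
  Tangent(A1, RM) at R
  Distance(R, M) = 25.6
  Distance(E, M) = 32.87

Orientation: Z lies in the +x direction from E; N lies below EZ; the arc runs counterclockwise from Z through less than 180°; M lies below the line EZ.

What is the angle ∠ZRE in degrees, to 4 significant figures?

117.2°

E is at the origin; E and Z share the same y with |EZ| = 26.5 and Z on the +x side, so Z = (26.50, 0.000). A1 meets EZ tangentially, so NZ is at right angles to EZ, so N = Z + (0, -11.8) = (26.50, -11.80). Since NR ⟂ RM (tangency), |NM| = √(11.8² + 25.6²) = 28.19 regardless of where R sits on A1. So M lies on both circle(E, 32.87) and circle(N, 28.19); the below-EZ intersection is M = (6.966, -32.12). R is the foot of the tangent from M: R = (15.35, -7.935).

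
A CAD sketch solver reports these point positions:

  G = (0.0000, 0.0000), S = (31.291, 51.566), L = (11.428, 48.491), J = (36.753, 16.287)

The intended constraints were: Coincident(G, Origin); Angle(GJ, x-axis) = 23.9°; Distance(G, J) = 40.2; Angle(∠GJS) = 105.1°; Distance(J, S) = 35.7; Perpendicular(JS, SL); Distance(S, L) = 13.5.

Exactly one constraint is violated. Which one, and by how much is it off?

Distance(S, L) = 13.5 — off by 6.60.

G = (0.00, 0.00) ✓; GJ at 23.90° ✓; |GJ| = 40.20 ✓; ∠GJS = 105.1° ✓; |JS| = 35.70 ✓; ∠(JS, SL) = 90.00° ✓; |SL| = 20.10 ✗.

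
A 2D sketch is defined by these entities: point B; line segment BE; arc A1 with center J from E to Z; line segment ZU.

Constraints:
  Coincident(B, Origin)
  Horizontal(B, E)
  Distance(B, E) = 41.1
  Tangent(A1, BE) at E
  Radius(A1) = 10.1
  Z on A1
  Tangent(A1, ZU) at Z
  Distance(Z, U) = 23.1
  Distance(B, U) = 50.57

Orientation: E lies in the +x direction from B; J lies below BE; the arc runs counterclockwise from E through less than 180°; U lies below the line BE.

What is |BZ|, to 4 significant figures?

33.65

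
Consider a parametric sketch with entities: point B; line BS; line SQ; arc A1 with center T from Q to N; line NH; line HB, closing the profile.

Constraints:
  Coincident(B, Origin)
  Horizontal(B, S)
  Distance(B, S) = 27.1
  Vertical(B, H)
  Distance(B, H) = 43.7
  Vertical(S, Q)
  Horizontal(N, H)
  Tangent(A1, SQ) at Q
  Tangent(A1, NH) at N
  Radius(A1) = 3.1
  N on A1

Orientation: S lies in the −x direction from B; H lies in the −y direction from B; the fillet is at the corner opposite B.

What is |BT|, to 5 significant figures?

47.163

BH is vertical with |BH| = 43.7 and H on the −y side, so H = (0.0000, -43.700). The virtual corner opposite B is at (-27.100, -43.700). A1 meets SQ tangentially, so TQ is at right angles to SQ and the tangent condition forces TN to be normal to NH, with radius 3.1, so the center T sits 3.1 in from both sides at T = (-24.000, -40.600). Then |BT| = |T − B| = 47.163.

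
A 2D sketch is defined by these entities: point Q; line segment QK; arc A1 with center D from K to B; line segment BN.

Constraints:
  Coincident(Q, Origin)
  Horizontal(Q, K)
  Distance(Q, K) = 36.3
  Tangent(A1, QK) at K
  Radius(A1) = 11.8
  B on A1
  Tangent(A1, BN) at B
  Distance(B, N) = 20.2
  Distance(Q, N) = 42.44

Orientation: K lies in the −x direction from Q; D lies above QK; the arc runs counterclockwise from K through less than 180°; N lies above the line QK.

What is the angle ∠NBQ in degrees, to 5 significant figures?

123.62°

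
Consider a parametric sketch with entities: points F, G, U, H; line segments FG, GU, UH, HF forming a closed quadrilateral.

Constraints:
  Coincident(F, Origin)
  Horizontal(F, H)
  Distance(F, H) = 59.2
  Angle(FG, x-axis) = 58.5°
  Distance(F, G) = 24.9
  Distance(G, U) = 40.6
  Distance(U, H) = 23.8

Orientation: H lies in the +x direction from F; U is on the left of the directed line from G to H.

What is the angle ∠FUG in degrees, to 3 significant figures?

20.7°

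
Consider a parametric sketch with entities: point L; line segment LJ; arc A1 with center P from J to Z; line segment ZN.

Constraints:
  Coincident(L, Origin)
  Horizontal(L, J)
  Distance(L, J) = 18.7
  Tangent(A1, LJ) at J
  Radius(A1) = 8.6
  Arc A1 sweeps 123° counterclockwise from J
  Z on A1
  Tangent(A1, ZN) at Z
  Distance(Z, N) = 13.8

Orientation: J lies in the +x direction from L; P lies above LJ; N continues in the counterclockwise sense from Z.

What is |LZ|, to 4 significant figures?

29.12

Tangency of A1 to LJ means the radius PJ is perpendicular to LJ, so P = J + (0, 8.6) = (18.70, 8.600). On A1, J sits at bearing -90° from P; a 123° counterclockwise sweep puts Z at bearing 33°, so Z = P + 8.6·(cos 33°, sin 33°) = (25.91, 13.28). Then |LZ| = |Z − L| = 29.12.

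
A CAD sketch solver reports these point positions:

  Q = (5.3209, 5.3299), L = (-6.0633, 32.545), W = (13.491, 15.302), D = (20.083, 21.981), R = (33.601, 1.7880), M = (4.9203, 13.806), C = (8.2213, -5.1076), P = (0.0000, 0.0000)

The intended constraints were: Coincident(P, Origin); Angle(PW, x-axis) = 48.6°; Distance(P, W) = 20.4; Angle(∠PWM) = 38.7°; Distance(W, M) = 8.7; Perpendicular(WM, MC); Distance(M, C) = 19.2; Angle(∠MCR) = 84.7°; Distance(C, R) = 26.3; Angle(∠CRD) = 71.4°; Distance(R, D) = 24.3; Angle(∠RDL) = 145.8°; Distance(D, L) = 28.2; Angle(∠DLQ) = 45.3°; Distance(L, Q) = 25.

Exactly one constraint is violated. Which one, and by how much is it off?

Distance(L, Q) = 25 — off by 4.50.

P = (0.00, 0.00) ✓; PW at 48.60° ✓; |PW| = 20.40 ✓; ∠PWM = 38.70° ✓; |WM| = 8.700 ✓; ∠(WM, MC) = 90.00° ✓; |MC| = 19.20 ✓; ∠MCR = 84.70° ✓; |CR| = 26.30 ✓; ∠CRD = 71.40° ✓; |RD| = 24.30 ✓; ∠RDL = 145.8° ✓; |DL| = 28.20 ✓; ∠DLQ = 45.30° ✓; |LQ| = 29.50 ✗.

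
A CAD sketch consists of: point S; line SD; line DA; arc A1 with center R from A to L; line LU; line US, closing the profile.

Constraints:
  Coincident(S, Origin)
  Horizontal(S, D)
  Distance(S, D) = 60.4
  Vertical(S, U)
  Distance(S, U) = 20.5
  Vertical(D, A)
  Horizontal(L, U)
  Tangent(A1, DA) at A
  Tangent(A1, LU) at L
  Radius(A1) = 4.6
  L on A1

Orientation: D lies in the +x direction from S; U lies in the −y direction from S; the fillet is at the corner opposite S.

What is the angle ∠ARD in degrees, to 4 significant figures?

73.86°

S is at the origin; SD is horizontal with |SD| = 60.4 and D on the +x side, so D = (60.40, 0.000). S and U share the same x with |SU| = 20.5 and U on the −y side, so U = (0.000, -20.50). The virtual corner opposite S is at (60.40, -20.50). Tangency of A1 to DA means the radius RA is perpendicular to DA and the tangent condition forces RL to be normal to LU, with radius 4.6, so the center R sits 4.6 in from both sides at R = (55.80, -15.90). That places the tangent points at A = (60.40, -15.90) on DA and L = (55.80, -20.50) on LU. Then cos ∠ARD = RA·RD / (|RA||RD|), giving 73.86°.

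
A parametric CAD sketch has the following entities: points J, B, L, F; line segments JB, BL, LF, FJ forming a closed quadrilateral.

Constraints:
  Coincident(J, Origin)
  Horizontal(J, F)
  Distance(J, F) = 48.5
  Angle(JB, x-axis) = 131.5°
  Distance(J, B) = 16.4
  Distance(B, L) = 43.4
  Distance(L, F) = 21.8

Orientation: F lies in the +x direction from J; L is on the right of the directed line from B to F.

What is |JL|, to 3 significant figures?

28.8

J is at the origin; JF is horizontal with |JF| = 48.5 and F in +x, so F = (48.5, 0). JB runs at 131.5° with |JB| = 16.4, so B = (-10.9, 12.3). L is determined by |BL| = 43.4 and |LF| = 21.8 together: it lies at the intersection of circle(B, 43.4) and circle(F, 21.8). With |BF| = 60.6, the foot of the radical line on BF is 41.9 from B and the perpendicular offset is √(43.4² − 41.9²) = 11.2. Taking the right-of-BF solution: L = (27.9, -7.19).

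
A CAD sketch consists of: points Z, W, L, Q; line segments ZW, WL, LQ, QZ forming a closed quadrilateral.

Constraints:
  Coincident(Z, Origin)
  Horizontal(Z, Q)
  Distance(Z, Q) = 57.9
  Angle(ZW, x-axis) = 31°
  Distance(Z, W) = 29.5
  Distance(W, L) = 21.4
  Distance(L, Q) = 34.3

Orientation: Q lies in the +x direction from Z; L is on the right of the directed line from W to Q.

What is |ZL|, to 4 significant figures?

24.94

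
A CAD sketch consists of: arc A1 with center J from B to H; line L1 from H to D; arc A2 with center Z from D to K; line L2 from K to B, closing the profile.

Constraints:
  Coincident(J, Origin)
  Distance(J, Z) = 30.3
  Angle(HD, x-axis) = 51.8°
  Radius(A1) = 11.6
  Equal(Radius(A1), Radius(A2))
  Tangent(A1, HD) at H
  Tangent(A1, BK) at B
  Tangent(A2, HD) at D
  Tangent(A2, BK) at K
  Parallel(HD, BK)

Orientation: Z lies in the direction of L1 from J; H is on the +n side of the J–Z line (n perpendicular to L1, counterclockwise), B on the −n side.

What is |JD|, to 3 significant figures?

32.4

Tangency of A1 to both parallel lines with radius 11.6 puts H and B at J ± 11.6·n: H = (-9.12, 7.17), B = (9.12, -7.17). Equal radii place D and K the same way about Z: D = Z + 11.6·n = (9.62, 31.0), K = Z − 11.6·n = (27.9, 16.6). Then |JD| = |D − J| = 32.4.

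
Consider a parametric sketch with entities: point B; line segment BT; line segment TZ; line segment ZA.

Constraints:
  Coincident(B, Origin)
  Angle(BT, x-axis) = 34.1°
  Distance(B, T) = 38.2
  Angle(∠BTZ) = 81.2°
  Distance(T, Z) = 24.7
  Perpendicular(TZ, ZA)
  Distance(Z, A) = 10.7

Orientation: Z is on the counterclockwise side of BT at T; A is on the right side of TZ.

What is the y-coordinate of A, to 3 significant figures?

46.8

B is at the origin; BT runs at 34.1° with length 38.2, so T = 38.2·(cos 34.1°, sin 34.1°) = (31.6, 21.4). ∠BTZ = 81.2°, so TZ runs at 34.1° + (180° − 81.2°) = 133° from the x-axis; with |TZ| = 24.7, Z = T + 24.7·(cos 133°, sin 133°) = (14.8, 39.5). The perpendicularity gives ZA at right angles to TZ; with |ZA| = 10.7 on the right of TZ, A = Z + 10.7·(0.733, 0.681) = (22.7, 46.8). So A.y = 46.8.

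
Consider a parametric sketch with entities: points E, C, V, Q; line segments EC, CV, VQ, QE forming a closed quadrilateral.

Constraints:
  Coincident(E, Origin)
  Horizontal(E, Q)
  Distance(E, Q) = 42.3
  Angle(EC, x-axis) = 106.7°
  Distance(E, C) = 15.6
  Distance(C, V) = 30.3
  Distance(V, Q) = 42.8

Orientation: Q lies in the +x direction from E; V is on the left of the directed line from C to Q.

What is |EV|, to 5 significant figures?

39.578

Checks: |CV| = 30.30 ✓; |VQ| = 42.80 ✓.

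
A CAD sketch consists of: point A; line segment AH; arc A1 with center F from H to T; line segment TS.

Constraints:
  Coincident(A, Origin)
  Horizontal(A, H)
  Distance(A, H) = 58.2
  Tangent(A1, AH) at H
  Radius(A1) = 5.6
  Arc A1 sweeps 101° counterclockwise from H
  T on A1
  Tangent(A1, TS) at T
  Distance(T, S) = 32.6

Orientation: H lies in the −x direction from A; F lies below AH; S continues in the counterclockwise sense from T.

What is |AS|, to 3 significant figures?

69.3

A is at the origin; AH is horizontal with |AH| = 58.2 and H on the −x side, so H = (-58.2, 0.00). Tangency of A1 to AH means the radius FH is perpendicular to AH, so F = H + (0, -5.6) = (-58.2, -5.60). On A1, H sits at bearing 90° from F; a 101° counterclockwise sweep puts T at bearing 191°, so T = F + 5.6·(cos 191°, sin 191°) = (-63.7, -6.67). The tangent condition forces FT to be normal to TS, so TS runs along (−sin 191°, cos 191°); with |TS| = 32.6, S = (-57.5, -38.7). Then |AS| = |S − A| = 69.3.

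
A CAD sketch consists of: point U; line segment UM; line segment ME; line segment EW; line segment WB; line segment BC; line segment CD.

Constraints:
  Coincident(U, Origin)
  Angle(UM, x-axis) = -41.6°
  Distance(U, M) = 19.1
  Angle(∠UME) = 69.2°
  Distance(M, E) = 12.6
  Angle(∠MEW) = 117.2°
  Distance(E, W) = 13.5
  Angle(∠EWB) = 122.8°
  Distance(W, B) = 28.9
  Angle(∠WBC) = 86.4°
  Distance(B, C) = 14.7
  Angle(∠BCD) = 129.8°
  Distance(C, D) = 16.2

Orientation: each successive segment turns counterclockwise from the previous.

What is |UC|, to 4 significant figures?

18.39

U is at the origin; UM runs at -41.6° with length 19.1, so M = (14.28, -12.68). ∠UME = 69.2° gives ME at 69.20° from the x-axis; with |ME| = 12.6, E = (18.76, -0.9022). ∠MEW = 117.2° gives EW at 132.0° from the x-axis; with |EW| = 13.5, W = (9.724, 9.130). ∠EWB = 122.8° gives WB at -170.8° from the x-axis; with |WB| = 28.9, B = (-18.80, 4.510). ∠WBC = 86.4° gives BC at -77.20° from the x-axis; with |BC| = 14.7, C = (-15.55, -9.825). Then |UC| = |C − U| = 18.39.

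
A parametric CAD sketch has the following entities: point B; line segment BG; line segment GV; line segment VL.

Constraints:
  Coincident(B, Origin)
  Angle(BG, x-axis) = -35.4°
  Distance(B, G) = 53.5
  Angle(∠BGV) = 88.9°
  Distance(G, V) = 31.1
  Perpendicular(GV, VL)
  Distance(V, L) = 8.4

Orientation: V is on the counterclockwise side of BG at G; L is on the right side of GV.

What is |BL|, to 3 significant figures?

68.8

∠BGV = 88.9°, so GV runs at -35.4° + (180° − 88.9°) = 55.7° from the x-axis; with |GV| = 31.1, V = G + 31.1·(cos 55.7°, sin 55.7°) = (61.1, -5.30). GV ⟂ VL; with |VL| = 8.4 on the right of GV, L = V + 8.4·(0.826, -0.564) = (68.1, -10.0). Then |BL| = |L − B| = 68.8.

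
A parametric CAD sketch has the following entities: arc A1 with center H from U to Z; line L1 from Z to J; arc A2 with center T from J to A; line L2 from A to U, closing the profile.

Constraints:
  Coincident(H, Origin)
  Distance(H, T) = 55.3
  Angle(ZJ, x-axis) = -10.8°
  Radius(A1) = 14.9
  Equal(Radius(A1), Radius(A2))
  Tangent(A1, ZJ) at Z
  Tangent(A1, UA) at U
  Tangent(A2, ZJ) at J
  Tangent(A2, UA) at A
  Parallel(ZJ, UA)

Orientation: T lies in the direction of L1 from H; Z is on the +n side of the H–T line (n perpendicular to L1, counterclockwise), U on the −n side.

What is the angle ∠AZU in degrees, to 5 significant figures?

61.681°

The slot axis is L1's direction at -10.8°, so u = (cos -10.8°, sin -10.8°) = (0.98229, -0.18738) and n = (−sin -10.8°, cos -10.8°) = (0.18738, 0.98229). H is at the origin and T lies 55.3 along u from H, so T = 55.3·u = (54.320, -10.362). Tangency of A1 to both parallel lines with radius 14.9 puts Z and U at H ± 14.9·n: Z = (2.7920, 14.636), U = (-2.7920, -14.636). Equal radii place J and A the same way about T: J = T + 14.9·n = (57.112, 4.2739), A = T − 14.9·n = (51.529, -24.998). Then cos ∠AZU = ZA·ZU / (|ZA||ZU|), giving 61.681°.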